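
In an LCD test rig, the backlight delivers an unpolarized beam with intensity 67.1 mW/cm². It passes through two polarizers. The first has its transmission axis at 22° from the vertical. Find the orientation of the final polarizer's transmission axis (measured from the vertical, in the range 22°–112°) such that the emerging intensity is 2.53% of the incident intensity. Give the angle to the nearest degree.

Unpolarized light through the first polarizer → I₁ = ½ I₀, now polarized at 22°.
Need I₂/I₀ = 0.0253, so cos²(θ − 22°) = 0.0253 / 0.5 = 0.0506.
θ − 22° = arccos(√0.0506) = 77.0°, giving θ ≈ 22 + 77.0 = 99.0°.

θ ≈ 99°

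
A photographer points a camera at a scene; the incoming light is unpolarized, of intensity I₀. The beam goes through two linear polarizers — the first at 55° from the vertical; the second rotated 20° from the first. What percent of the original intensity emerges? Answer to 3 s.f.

≈ 44.2%

Unpolarized light through the first polarizer → I₁ = ½ I₀, now polarized at 55°.
I₂ = I₁ cos²(20°) = 0.5 · 0.883 I₀ = 0.4415 I₀.
That is 44.15% of the incident intensity.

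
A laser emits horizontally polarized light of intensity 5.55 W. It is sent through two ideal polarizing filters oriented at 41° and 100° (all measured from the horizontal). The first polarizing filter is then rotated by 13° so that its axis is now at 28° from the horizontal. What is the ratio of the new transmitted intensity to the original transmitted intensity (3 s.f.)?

I_new/I_old ≈ 0.493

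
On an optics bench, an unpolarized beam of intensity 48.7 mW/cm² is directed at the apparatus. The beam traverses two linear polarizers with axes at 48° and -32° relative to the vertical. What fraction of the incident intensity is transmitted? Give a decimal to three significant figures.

I/I₀ ≈ 0.0151

Unpolarized light through the first polarizer → I₁ = 48.7 mW/cm²/2 = 24.35 mW/cm², polarized at 48°.
I₂ = I₁ · cos²(80°) = 24.35 · 0.03015 = 0.7342 mW/cm².
Transmitted fraction = 0.01508.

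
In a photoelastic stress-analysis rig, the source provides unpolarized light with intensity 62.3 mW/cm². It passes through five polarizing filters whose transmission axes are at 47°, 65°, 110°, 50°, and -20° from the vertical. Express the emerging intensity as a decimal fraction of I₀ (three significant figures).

Unpolarized light through the first polarizer → I₁ = 62.3 mW/cm²/2 = 31.15 mW/cm², polarized at 47°.
I₂ = I₁ · cos²(18°) = 31.15 · 0.9045 = 28.18 mW/cm².
I₃ = I₂ · cos²(45°) = 28.18 · 0.5 = 14.09 mW/cm².
I₄ = I₃ · cos²(60°) = 14.09 · 0.25 = 3.522 mW/cm².
I₅ = I₄ · cos²(70°) = 3.522 · 0.117 = 0.412 mW/cm².
Transmitted fraction = 0.006613.

I/I₀ ≈ 0.00661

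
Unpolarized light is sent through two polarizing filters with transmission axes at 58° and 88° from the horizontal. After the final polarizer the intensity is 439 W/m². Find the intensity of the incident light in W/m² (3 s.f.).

I₀ ≈ 1170 W/m²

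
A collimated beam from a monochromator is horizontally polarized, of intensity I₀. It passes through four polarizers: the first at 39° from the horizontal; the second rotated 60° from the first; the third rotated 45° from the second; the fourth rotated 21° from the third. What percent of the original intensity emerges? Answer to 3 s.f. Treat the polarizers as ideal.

≈ 6.58%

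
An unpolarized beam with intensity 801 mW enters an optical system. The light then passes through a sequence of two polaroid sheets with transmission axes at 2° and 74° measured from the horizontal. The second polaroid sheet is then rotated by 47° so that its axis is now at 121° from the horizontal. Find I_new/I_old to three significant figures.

I_new/I_old ≈ 2.46

Before rotation:
Unpolarized light through the first polarizer → I₁ = ½ I₀, now polarized at 2°.
I₂ = I₁ cos²(74° − 2°) = 0.5 I₀ · cos²(72°) = 0.04775 I₀.
After rotation:
Unpolarized light through the first polarizer → I₁ = ½ I₀, now polarized at 2°.
Angle between axes 1 and 2: 61°. I₂ = 0.5 I₀ · cos²(61°) = 0.1175 I₀.
Ratio = 0.1175 / 0.04775 = 2.461.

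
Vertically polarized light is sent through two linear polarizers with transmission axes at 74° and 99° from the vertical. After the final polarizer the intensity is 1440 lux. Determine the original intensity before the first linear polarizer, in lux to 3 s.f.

I₀ ≈ 2.31e4 lux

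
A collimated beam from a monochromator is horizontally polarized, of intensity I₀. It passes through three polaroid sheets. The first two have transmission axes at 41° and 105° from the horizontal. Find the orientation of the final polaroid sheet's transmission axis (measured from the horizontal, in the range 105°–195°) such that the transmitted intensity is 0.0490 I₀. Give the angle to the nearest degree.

I₁ = I₀ cos²(41° − 0°) = I₀ cos²(41°) = 0.5696 I₀.
I₂ = I₁ cos²(105° − 41°) = 0.5696 I₀ · cos²(64°) = 0.1095 I₀.
Need I₃/I₀ = 0.049, so cos²(θ − 105°) = 0.049 / 0.1095 = 0.4477.
θ − 105° = arccos(√0.4477) = 48.0°, giving θ ≈ 105 + 48.0 = 153.0°.

θ ≈ 153°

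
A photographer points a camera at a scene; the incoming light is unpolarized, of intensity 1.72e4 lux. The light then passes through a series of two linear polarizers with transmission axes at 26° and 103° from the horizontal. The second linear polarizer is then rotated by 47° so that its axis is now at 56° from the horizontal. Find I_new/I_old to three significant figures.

I_new/I_old ≈ 14.8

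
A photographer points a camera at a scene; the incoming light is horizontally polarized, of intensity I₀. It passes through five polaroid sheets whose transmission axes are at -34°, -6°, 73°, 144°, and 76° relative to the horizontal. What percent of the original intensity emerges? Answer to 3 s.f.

≈ 0.0290%

I₁ = I₀ cos²(-34° − 0°) = I₀ cos²(34°) = 0.6873 I₀.
I₂ = I₁ cos²(-6° + 34°) = 0.6873 I₀ · cos²(28°) = 0.5358 I₀.
I₃ = I₂ cos²(73° + 6°) = 0.5358 I₀ · cos²(79°) = 0.01951 I₀.
I₄ = I₃ cos²(144° − 73°) = 0.01951 I₀ · cos²(71°) = 0.002068 I₀.
I₅ = I₄ cos²(76° − 144°) = 0.002068 I₀ · cos²(68°) = 0.0002902 I₀.
That is 0.02902% of the incident intensity.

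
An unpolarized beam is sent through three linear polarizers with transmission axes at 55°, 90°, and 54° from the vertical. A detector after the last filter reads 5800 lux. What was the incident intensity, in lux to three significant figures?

Unpolarized light through the first polarizer → I₁ = ½ I₀, now polarized at 55°.
I₂ = I₁ cos²(90° − 55°) = 0.5 I₀ · cos²(35°) = 0.3355 I₀.
I₃ = I₂ cos²(54° − 90°) = 0.3355 I₀ · cos²(36°) = 0.2196 I₀.
So 5800 lux = 0.2196 I₀, giving I₀ = 5800/0.2196 = 2.641e+04 lux.

I₀ ≈ 2.64e4 lux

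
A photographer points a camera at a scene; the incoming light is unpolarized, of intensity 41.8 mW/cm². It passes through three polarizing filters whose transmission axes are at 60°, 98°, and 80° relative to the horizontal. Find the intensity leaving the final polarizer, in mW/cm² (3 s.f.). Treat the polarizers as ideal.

Unpolarized light through the first polarizer → I₁ = 41.8 mW/cm²/2 = 20.9 mW/cm², polarized at 60°.
I₂ = I₁ · cos²(38°) = 20.9 · 0.621 = 12.98 mW/cm².
I₃ = I₂ · cos²(18°) = 12.98 · 0.9045 = 11.74 mW/cm².

I ≈ 11.7 mW/cm²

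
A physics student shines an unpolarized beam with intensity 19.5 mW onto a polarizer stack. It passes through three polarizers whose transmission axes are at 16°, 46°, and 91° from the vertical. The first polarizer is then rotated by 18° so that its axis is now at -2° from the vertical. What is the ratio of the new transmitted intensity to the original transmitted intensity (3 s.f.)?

I_new/I_old ≈ 0.597

Before rotation:
Unpolarized light through the first polarizer → I₁ = ½ I₀, now polarized at 16°.
I₂ = I₁ cos²(46° − 16°) = 0.5 I₀ · cos²(30°) = 0.375 I₀.
I₃ = I₂ cos²(91° − 46°) = 0.375 I₀ · cos²(45°) = 0.1875 I₀.
After rotation:
Unpolarized light through the first polarizer → I₁ = ½ I₀, now polarized at -2°.
I₂ = I₁ cos²(46° + 2°) = 0.5 I₀ · cos²(48°) = 0.2239 I₀.
I₃ = I₂ cos²(91° − 46°) = 0.2239 I₀ · cos²(45°) = 0.1119 I₀.
Ratio = 0.1119 / 0.1875 = 0.597.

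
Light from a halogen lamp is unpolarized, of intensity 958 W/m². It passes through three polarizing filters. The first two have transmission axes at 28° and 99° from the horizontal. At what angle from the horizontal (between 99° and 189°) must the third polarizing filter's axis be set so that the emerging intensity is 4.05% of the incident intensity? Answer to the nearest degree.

θ ≈ 128°

Unpolarized light through the first polarizer → I₁ = ½ I₀, now polarized at 28°.
I₂ = I₁ cos²(99° − 28°) = 0.5 I₀ · cos²(71°) = 0.053 I₀.
Need I₃/I₀ = 0.0405, so cos²(θ − 99°) = 0.0405 / 0.053 = 0.7642.
θ − 99° = arccos(√0.7642) = 29.1°, giving θ ≈ 99 + 29.1 = 128.1°.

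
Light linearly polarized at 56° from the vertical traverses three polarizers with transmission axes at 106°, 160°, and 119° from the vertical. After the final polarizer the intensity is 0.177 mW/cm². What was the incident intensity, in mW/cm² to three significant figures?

I₀ ≈ 2.18 mW/cm²

By Malus's law, I₁ = I₀ cos²(106° − 56°) = I₀ cos²(50°) = 0.4132 I₀.
I₂ = I₁ cos²(160° − 106°) = 0.4132 I₀ · cos²(54°) = 0.1427 I₀.
I₃ = I₂ cos²(119° − 160°) = 0.1427 I₀ · cos²(41°) = 0.08131 I₀.
So 0.177 mW/cm² = 0.08131 I₀, giving I₀ = 0.177/0.08131 = 2.177 mW/cm².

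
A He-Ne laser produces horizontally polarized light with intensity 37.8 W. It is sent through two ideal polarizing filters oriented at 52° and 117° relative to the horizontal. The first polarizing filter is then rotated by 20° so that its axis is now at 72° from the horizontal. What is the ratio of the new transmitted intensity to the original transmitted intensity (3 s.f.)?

I_new/I_old ≈ 0.705

Before rotation:
I₁ = I₀ cos²(52° − 0°) = I₀ cos²(52°) = 0.379 I₀.
I₂ = I₁ cos²(117° − 52°) = 0.379 I₀ · cos²(65°) = 0.0677 I₀.
After rotation:
I₁ = I₀ cos²(72° − 0°) = I₀ cos²(72°) = 0.09549 I₀.
I₂ = I₁ cos²(117° − 72°) = 0.09549 I₀ · cos²(45°) = 0.04775 I₀.
Ratio = 0.04775 / 0.0677 = 0.7053.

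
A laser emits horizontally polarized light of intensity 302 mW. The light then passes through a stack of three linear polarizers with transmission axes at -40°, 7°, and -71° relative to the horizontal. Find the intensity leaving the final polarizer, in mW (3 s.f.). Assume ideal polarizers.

I ≈ 3.56 mW

I₁ = 302 mW · cos²(40°) = 177.2 mW.
I₂ = I₁ · cos²(47°) = 177.2 · 0.4651 = 82.43 mW.
I₃ = I₂ · cos²(78°) = 82.43 · 0.04323 = 3.563 mW.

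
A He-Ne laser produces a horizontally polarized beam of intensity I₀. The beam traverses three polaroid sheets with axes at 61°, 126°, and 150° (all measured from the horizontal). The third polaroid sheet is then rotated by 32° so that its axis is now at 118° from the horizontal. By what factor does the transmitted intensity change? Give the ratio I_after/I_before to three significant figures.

Before rotation:
I₁ = I₀ cos²(61° − 0°) = I₀ cos²(61°) = 0.235 I₀.
I₂ = I₁ cos²(126° − 61°) = 0.235 I₀ · cos²(65°) = 0.04198 I₀.
I₃ = I₂ cos²(150° − 126°) = 0.04198 I₀ · cos²(24°) = 0.03503 I₀.
After rotation:
I₁ = I₀ cos²(61° − 0°) = I₀ cos²(61°) = 0.235 I₀.
I₂ = I₁ cos²(126° − 61°) = 0.235 I₀ · cos²(65°) = 0.04198 I₀.
I₃ = I₂ cos²(118° − 126°) = 0.04198 I₀ · cos²(8°) = 0.04117 I₀.
Ratio = 0.04117 / 0.03503 = 1.175.

I_new/I_old ≈ 1.18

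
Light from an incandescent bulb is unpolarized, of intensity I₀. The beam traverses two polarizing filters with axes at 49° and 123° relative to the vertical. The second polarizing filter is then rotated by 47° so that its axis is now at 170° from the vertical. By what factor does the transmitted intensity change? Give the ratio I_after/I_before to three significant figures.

Before rotation:
Unpolarized light through the first polarizer → I₁ = ½ I₀, now polarized at 49°.
I₂ = I₁ cos²(123° − 49°) = 0.5 I₀ · cos²(74°) = 0.03799 I₀.
After rotation:
Unpolarized light through the first polarizer → I₁ = ½ I₀, now polarized at 49°.
Angle between axes 1 and 2: 59°. I₂ = 0.5 I₀ · cos²(59°) = 0.1326 I₀.
Ratio = 0.1326 / 0.03799 = 3.491.

I_new/I_old ≈ 3.49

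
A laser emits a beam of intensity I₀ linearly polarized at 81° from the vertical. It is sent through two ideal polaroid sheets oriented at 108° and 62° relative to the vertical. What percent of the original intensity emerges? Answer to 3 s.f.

≈ 38.3%

By Malus's law, I₁ = I₀ cos²(108° − 81°) = I₀ cos²(27°) = 0.7939 I₀.
I₂ = I₁ cos²(62° − 108°) = 0.7939 I₀ · cos²(46°) = 0.3831 I₀.
That is 38.31% of the incident intensity.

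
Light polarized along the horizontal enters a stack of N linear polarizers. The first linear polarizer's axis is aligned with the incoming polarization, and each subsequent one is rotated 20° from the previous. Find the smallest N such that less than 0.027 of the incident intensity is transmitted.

First polarizer is aligned with the polarization: full transmission.
Each further stage multiplies by cos²(20°) = 0.883.
After N polarizers: T = 0.883^(N−1). Require T < 0.027 ⇒ N−1 > ln(0.027)/ln(0.883) = 29.03, so N−1 ≥ 30 and N = 31.
Check: N=31 gives T = 0.02394 < 0.027; N=30 gives T = 0.02711.

N = 31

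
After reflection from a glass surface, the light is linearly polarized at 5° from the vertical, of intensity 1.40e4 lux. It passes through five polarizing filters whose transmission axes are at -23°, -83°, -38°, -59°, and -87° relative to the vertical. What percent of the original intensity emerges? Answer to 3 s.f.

≈ 6.62%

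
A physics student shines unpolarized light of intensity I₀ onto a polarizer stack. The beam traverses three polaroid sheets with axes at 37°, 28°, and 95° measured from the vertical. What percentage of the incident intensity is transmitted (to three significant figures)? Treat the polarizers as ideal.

Unpolarized light through the first polarizer → I₁ = ½ I₀, now polarized at 37°.
I₂ = I₁ cos²(28° − 37°) = 0.5 I₀ · cos²(9°) = 0.4878 I₀.
I₃ = I₂ cos²(95° − 28°) = 0.4878 I₀ · cos²(67°) = 0.07447 I₀.
That is 7.447% of the incident intensity.

≈ 7.45%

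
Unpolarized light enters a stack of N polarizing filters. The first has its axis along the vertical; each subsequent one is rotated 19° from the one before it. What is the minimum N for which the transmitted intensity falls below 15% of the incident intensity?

N = 12

First polarizer halves the unpolarized light: factor 1/2.
Each further stage multiplies by cos²(19°) = 0.894.
After N polarizers: T = 0.5·0.894^(N−1). Require T < 0.15 ⇒ N−1 > ln(0.15/0.5)/ln(0.894) = 10.75, so N−1 ≥ 11 and N = 12.
Check: N=12 gives T = 0.1458 < 0.15; N=11 gives T = 0.1631.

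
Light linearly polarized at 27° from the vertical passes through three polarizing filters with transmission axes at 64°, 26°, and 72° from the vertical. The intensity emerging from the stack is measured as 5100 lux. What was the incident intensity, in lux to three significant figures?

I₀ ≈ 2.67e4 lux

I₁ = I₀ cos²(64° − 27°) = I₀ cos²(37°) = 0.6378 I₀.
I₂ = I₁ cos²(26° − 64°) = 0.6378 I₀ · cos²(38°) = 0.3961 I₀.
I₃ = I₂ cos²(72° − 26°) = 0.3961 I₀ · cos²(46°) = 0.1911 I₀.
So 5100 lux = 0.1911 I₀, giving I₀ = 5100/0.1911 = 2.668e+04 lux.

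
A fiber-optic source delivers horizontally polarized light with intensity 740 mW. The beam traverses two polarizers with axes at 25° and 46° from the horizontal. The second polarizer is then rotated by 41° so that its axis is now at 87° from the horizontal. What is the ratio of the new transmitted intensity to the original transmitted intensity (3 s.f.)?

I_new/I_old ≈ 0.253

Before rotation:
By Malus's law, I₁ = I₀ cos²(25° − 0°) = I₀ cos²(25°) = 0.8214 I₀.
I₂ = I₁ cos²(46° − 25°) = 0.8214 I₀ · cos²(21°) = 0.7159 I₀.
After rotation:
I₁ = I₀ cos²(25° − 0°) = I₀ cos²(25°) = 0.8214 I₀.
I₂ = I₁ cos²(87° − 25°) = 0.8214 I₀ · cos²(62°) = 0.181 I₀.
Ratio = 0.181 / 0.7159 = 0.2529.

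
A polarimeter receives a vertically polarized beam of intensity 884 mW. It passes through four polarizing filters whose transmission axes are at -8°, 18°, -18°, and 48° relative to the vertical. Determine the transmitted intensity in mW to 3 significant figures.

I₁ = 884 mW · cos²(8°) = 866.9 mW.
I₂ = I₁ · cos²(26°) = 866.9 · 0.8078 = 700.3 mW.
I₃ = I₂ · cos²(36°) = 700.3 · 0.6545 = 458.3 mW.
I₄ = I₃ · cos²(66°) = 458.3 · 0.1654 = 75.83 mW.

I ≈ 75.8 mW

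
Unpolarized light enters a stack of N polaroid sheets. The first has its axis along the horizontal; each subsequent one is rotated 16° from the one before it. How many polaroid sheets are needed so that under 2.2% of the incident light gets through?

N = 41

First polarizer halves the unpolarized light: factor 1/2.
Each further stage multiplies by cos²(16°) = 0.924.
After N polarizers: T = 0.5·0.924^(N−1). Require T < 0.022 ⇒ N−1 > ln(0.022/0.5)/ln(0.924) = 39.53, so N−1 ≥ 40 and N = 41.
Check: N=41 gives T = 0.0212 < 0.022; N=40 gives T = 0.02294.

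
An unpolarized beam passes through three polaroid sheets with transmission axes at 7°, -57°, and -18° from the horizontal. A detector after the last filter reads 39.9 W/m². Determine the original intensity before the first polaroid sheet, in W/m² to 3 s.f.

I₀ ≈ 688 W/m²

Unpolarized light through the first polarizer → I₁ = ½ I₀, now polarized at 7°.
I₂ = I₁ cos²(-57° − 7°) = 0.5 I₀ · cos²(64°) = 0.09608 I₀.
I₃ = I₂ cos²(-18° + 57°) = 0.09608 I₀ · cos²(39°) = 0.05803 I₀.
So 39.9 W/m² = 0.05803 I₀, giving I₀ = 39.9/0.05803 = 687.6 W/m².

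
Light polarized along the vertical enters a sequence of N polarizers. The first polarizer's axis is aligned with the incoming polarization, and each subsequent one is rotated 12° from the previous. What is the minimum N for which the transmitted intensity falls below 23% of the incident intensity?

N = 35

First polarizer is aligned with the polarization: full transmission.
Each further stage multiplies by cos²(12°) = 0.9568.
After N polarizers: T = 0.9568^(N−1). Require T < 0.23 ⇒ N−1 > ln(0.23)/ln(0.9568) = 33.26, so N−1 ≥ 34 and N = 35.
Check: N=35 gives T = 0.2226 < 0.23; N=34 gives T = 0.2326.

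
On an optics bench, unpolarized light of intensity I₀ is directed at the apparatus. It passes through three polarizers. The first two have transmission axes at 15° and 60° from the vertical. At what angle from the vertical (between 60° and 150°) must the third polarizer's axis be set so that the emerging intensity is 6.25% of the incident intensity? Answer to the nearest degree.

θ ≈ 120°

Unpolarized light through the first polarizer → I₁ = ½ I₀, now polarized at 15°.
I₂ = I₁ cos²(60° − 15°) = 0.5 I₀ · cos²(45°) = 0.25 I₀.
Need I₃/I₀ = 0.0625, so cos²(θ − 60°) = 0.0625 / 0.25 = 0.25.
θ − 60° = arccos(√0.25) = 60.0°, giving θ ≈ 60 + 60.0 = 120.0°.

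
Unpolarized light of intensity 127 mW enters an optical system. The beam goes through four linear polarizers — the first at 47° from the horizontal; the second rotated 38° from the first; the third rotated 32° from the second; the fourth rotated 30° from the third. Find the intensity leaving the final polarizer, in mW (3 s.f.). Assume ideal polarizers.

Unpolarized light through the first polarizer → I₁ = 127 mW/2 = 63.5 mW, polarized at 47°.
I₂ = I₁ · cos²(38°) = 63.5 · 0.621 = 39.43 mW.
I₃ = I₂ · cos²(32°) = 39.43 · 0.7192 = 28.36 mW.
I₄ = I₃ · cos²(30°) = 28.36 · 0.75 = 21.27 mW.

I ≈ 21.3 mW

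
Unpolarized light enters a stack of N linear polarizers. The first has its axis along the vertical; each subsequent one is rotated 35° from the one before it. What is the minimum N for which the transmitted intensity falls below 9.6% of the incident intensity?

First polarizer halves the unpolarized light: factor 1/2.
Each further stage multiplies by cos²(35°) = 0.671.
After N polarizers: T = 0.5·0.671^(N−1). Require T < 0.096 ⇒ N−1 > ln(0.096/0.5)/ln(0.671) = 4.14, so N−1 ≥ 5 and N = 6.
Check: N=6 gives T = 0.06802 < 0.096; N=5 gives T = 0.1014.

N = 6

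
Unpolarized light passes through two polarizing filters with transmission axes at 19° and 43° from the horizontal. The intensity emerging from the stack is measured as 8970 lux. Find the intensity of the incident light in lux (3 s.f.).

I₀ ≈ 2.15e4 lux

Unpolarized light through the first polarizer → I₁ = ½ I₀, now polarized at 19°.
I₂ = I₁ cos²(43° − 19°) = 0.5 I₀ · cos²(24°) = 0.4173 I₀.
So 8970 lux = 0.4173 I₀, giving I₀ = 8970/0.4173 = 2.15e+04 lux.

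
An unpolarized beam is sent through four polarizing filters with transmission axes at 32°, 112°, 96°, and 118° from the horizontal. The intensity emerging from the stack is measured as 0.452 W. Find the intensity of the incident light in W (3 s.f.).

Unpolarized light through the first polarizer → I₁ = ½ I₀, now polarized at 32°.
I₂ = I₁ cos²(112° − 32°) = 0.5 I₀ · cos²(80°) = 0.01508 I₀.
I₃ = I₂ cos²(96° − 112°) = 0.01508 I₀ · cos²(16°) = 0.01393 I₀.
I₄ = I₃ cos²(118° − 96°) = 0.01393 I₀ · cos²(22°) = 0.01198 I₀.
So 0.452 W = 0.01198 I₀, giving I₀ = 0.452/0.01198 = 37.74 W.

I₀ ≈ 37.7 W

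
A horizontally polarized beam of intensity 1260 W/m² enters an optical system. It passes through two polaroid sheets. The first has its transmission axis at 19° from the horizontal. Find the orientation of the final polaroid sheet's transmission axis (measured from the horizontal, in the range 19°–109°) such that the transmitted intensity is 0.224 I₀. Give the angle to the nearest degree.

θ ≈ 79°

I₁ = I₀ cos²(19° − 0°) = I₀ cos²(19°) = 0.894 I₀.
Need I₂/I₀ = 0.224, so cos²(θ − 19°) = 0.224 / 0.894 = 0.2506.
θ − 19° = arccos(√0.2506) = 60.0°, giving θ ≈ 19 + 60.0 = 79.0°.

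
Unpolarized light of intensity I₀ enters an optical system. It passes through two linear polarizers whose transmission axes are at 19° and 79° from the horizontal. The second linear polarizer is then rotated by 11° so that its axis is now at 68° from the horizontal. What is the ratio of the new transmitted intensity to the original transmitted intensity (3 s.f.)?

Before rotation:
Unpolarized light through the first polarizer → I₁ = ½ I₀, now polarized at 19°.
I₂ = I₁ cos²(79° − 19°) = 0.5 I₀ · cos²(60°) = 0.125 I₀.
After rotation:
Unpolarized light through the first polarizer → I₁ = ½ I₀, now polarized at 19°.
I₂ = I₁ cos²(68° − 19°) = 0.5 I₀ · cos²(49°) = 0.2152 I₀.
Ratio = 0.2152 / 0.125 = 1.722.

I_new/I_old ≈ 1.72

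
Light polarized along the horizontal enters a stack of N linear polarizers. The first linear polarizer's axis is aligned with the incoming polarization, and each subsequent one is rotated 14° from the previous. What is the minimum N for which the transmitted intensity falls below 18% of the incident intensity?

N = 30

First polarizer is aligned with the polarization: full transmission.
Each further stage multiplies by cos²(14°) = 0.9415.
After N polarizers: T = 0.9415^(N−1). Require T < 0.18 ⇒ N−1 > ln(0.18)/ln(0.9415) = 28.43, so N−1 ≥ 29 and N = 30.
Check: N=30 gives T = 0.174 < 0.18; N=29 gives T = 0.1848.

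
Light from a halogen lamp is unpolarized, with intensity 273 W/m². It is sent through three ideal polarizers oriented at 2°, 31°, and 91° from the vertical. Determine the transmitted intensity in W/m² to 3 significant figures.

Unpolarized light through the first polarizer → I₁ = 273 W/m²/2 = 136.5 W/m², polarized at 2°.
I₂ = I₁ · cos²(29°) = 136.5 · 0.765 = 104.4 W/m².
I₃ = I₂ · cos²(60°) = 104.4 · 0.25 = 26.1 W/m².

I ≈ 26.1 W/m²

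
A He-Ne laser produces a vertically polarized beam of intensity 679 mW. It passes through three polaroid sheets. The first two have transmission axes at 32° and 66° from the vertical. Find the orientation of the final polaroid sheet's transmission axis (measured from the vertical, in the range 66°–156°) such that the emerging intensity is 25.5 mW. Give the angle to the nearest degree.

I₁ = I₀ cos²(32° − 0°) = I₀ cos²(32°) = 0.7192 I₀.
I₂ = I₁ cos²(66° − 32°) = 0.7192 I₀ · cos²(34°) = 0.4943 I₀.
Target fraction: 25.5 / 679 mW = 0.03756 of I₀.
Need I₃/I₀ = 0.03756, so cos²(θ − 66°) = 0.03756 / 0.4943 = 0.07598.
θ − 66° = arccos(√0.07598) = 74.0°, giving θ ≈ 66 + 74.0 = 140.0°.

θ ≈ 140°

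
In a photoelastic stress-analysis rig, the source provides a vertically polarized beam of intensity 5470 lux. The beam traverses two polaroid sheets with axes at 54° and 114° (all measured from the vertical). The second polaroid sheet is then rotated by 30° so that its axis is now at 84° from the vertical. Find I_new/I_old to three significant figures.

I_new/I_old ≈ 3.00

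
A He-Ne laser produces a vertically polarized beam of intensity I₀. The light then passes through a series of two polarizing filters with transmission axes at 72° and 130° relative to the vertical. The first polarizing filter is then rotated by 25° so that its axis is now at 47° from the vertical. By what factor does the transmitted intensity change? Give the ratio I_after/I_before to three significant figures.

Before rotation:
I₁ = I₀ cos²(72° − 0°) = I₀ cos²(72°) = 0.09549 I₀.
I₂ = I₁ cos²(130° − 72°) = 0.09549 I₀ · cos²(58°) = 0.02682 I₀.
After rotation:
I₁ = I₀ cos²(47° − 0°) = I₀ cos²(47°) = 0.4651 I₀.
I₂ = I₁ cos²(130° − 47°) = 0.4651 I₀ · cos²(83°) = 0.006908 I₀.
Ratio = 0.006908 / 0.02682 = 0.2576.

I_new/I_old ≈ 0.258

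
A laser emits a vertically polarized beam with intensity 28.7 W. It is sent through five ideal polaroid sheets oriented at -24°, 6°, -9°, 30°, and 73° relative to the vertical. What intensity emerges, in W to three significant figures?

I₁ = 28.7 W · cos²(24°) = 23.95 W.
I₂ = I₁ · cos²(30°) = 23.95 · 0.75 = 17.96 W.
I₃ = I₂ · cos²(15°) = 17.96 · 0.933 = 16.76 W.
I₄ = I₃ · cos²(39°) = 16.76 · 0.604 = 10.12 W.
I₅ = I₄ · cos²(43°) = 10.12 · 0.5349 = 5.414 W.

I ≈ 5.41 W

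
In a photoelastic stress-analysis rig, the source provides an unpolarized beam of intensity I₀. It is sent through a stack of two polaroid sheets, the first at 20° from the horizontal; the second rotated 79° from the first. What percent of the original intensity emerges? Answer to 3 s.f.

Unpolarized light through the first polarizer → I₁ = ½ I₀, now polarized at 20°.
I₂ = I₁ cos²(79°) = 0.5 · 0.03641 I₀ = 0.0182 I₀.
That is 1.82% of the incident intensity.

≈ 1.82%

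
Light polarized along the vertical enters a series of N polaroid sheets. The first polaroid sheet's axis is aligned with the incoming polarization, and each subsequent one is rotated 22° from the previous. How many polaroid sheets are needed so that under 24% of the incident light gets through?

N = 11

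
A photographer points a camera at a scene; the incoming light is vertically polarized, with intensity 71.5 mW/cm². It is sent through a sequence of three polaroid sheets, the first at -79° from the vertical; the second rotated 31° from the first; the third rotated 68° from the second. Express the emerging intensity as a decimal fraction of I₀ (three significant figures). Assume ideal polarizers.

I/I₀ ≈ 0.00375

By Malus's law, I₁ = 71.5 mW/cm² · cos²(79°) = 2.603 mW/cm².
I₂ = I₁ · cos²(31°) = 2.603 · 0.7347 = 1.913 mW/cm².
I₃ = I₂ · cos²(68°) = 1.913 · 0.1403 = 0.2684 mW/cm².
Transmitted fraction = 0.003754.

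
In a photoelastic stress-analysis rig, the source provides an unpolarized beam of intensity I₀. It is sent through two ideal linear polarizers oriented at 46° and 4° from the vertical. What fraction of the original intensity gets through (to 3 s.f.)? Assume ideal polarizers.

≈ 0.276 I₀

Unpolarized light through the first polarizer → I₁ = ½ I₀, now polarized at 46°.
I₂ = I₁ cos²(4° − 46°) = 0.5 I₀ · cos²(42°) = 0.2761 I₀.
Transmitted fraction = 0.2761.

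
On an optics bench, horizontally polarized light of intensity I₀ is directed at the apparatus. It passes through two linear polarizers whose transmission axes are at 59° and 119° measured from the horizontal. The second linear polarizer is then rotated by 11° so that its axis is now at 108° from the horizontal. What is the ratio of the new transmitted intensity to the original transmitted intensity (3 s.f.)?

Before rotation:
By Malus's law, I₁ = I₀ cos²(59° − 0°) = I₀ cos²(59°) = 0.2653 I₀.
I₂ = I₁ cos²(119° − 59°) = 0.2653 I₀ · cos²(60°) = 0.06632 I₀.
After rotation:
I₁ = I₀ cos²(59° − 0°) = I₀ cos²(59°) = 0.2653 I₀.
I₂ = I₁ cos²(108° − 59°) = 0.2653 I₀ · cos²(49°) = 0.1142 I₀.
Ratio = 0.1142 / 0.06632 = 1.722.

I_new/I_old ≈ 1.72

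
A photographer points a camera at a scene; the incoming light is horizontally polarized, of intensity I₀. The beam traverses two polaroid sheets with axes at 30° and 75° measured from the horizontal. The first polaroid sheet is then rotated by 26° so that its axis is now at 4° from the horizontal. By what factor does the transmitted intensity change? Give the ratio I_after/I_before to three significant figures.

I_new/I_old ≈ 0.281

Before rotation:
I₁ = I₀ cos²(30° − 0°) = I₀ cos²(30°) = 0.75 I₀.
I₂ = I₁ cos²(75° − 30°) = 0.75 I₀ · cos²(45°) = 0.375 I₀.
After rotation:
I₁ = I₀ cos²(4° − 0°) = I₀ cos²(4°) = 0.9951 I₀.
I₂ = I₁ cos²(75° − 4°) = 0.9951 I₀ · cos²(71°) = 0.1055 I₀.
Ratio = 0.1055 / 0.375 = 0.2813.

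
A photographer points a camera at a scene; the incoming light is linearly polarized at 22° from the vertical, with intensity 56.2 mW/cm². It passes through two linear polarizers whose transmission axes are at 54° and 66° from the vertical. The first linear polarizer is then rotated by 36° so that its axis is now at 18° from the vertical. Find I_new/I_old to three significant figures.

Before rotation:
By Malus's law, I₁ = I₀ cos²(54° − 22°) = I₀ cos²(32°) = 0.7192 I₀.
I₂ = I₁ cos²(66° − 54°) = 0.7192 I₀ · cos²(12°) = 0.6881 I₀.
After rotation:
I₁ = I₀ cos²(18° − 22°) = I₀ cos²(4°) = 0.9951 I₀.
I₂ = I₁ cos²(66° − 18°) = 0.9951 I₀ · cos²(48°) = 0.4456 I₀.
Ratio = 0.4456 / 0.6881 = 0.6475.

I_new/I_old ≈ 0.648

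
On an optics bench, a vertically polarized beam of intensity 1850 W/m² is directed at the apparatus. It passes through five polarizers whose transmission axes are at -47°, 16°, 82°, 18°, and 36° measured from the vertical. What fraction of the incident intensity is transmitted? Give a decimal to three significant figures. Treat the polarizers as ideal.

I₁ = 1850 W/m² · cos²(47°) = 860.5 W/m².
I₂ = I₁ · cos²(63°) = 860.5 · 0.2061 = 177.4 W/m².
I₃ = I₂ · cos²(66°) = 177.4 · 0.1654 = 29.34 W/m².
I₄ = I₃ · cos²(64°) = 29.34 · 0.1922 = 5.638 W/m².
I₅ = I₄ · cos²(18°) = 5.638 · 0.9045 = 5.1 W/m².
Transmitted fraction = 0.002757.

I/I₀ ≈ 0.00276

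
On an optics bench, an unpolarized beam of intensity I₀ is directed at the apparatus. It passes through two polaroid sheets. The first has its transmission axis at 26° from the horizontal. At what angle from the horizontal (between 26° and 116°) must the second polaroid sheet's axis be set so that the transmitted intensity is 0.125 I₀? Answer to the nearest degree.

θ ≈ 86°

Unpolarized light through the first polarizer → I₁ = ½ I₀, now polarized at 26°.
Need I₂/I₀ = 0.125, so cos²(θ − 26°) = 0.125 / 0.5 = 0.25.
θ − 26° = arccos(√0.25) = 60.0°, giving θ ≈ 26 + 60.0 = 86.0°.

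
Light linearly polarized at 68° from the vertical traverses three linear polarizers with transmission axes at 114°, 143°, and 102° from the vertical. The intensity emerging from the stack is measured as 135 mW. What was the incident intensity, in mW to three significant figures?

I₀ ≈ 642 mW

I₁ = I₀ cos²(114° − 68°) = I₀ cos²(46°) = 0.4826 I₀.
I₂ = I₁ cos²(143° − 114°) = 0.4826 I₀ · cos²(29°) = 0.3691 I₀.
I₃ = I₂ cos²(102° − 143°) = 0.3691 I₀ · cos²(41°) = 0.2103 I₀.
So 135 mW = 0.2103 I₀, giving I₀ = 135/0.2103 = 642.1 mW.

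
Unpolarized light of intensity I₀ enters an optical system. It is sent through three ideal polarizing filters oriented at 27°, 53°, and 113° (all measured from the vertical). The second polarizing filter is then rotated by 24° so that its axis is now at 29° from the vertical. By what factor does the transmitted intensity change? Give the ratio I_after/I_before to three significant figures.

I_new/I_old ≈ 0.0540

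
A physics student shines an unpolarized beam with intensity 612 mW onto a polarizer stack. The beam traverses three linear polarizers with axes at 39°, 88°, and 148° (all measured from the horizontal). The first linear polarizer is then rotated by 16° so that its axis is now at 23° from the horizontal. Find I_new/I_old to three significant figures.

I_new/I_old ≈ 0.415

Before rotation:
Unpolarized light through the first polarizer → I₁ = ½ I₀, now polarized at 39°.
I₂ = I₁ cos²(88° − 39°) = 0.5 I₀ · cos²(49°) = 0.2152 I₀.
I₃ = I₂ cos²(148° − 88°) = 0.2152 I₀ · cos²(60°) = 0.0538 I₀.
After rotation:
Unpolarized light through the first polarizer → I₁ = ½ I₀, now polarized at 23°.
I₂ = I₁ cos²(88° − 23°) = 0.5 I₀ · cos²(65°) = 0.0893 I₀.
I₃ = I₂ cos²(148° − 88°) = 0.0893 I₀ · cos²(60°) = 0.02233 I₀.
Ratio = 0.02233 / 0.0538 = 0.415.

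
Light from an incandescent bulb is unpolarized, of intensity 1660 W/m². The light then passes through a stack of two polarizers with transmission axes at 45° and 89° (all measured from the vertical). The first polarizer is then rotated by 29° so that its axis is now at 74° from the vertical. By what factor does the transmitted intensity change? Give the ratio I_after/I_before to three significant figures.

I_new/I_old ≈ 1.80

Before rotation:
Unpolarized light through the first polarizer → I₁ = ½ I₀, now polarized at 45°.
I₂ = I₁ cos²(89° − 45°) = 0.5 I₀ · cos²(44°) = 0.2587 I₀.
After rotation:
Unpolarized light through the first polarizer → I₁ = ½ I₀, now polarized at 74°.
I₂ = I₁ cos²(89° − 74°) = 0.5 I₀ · cos²(15°) = 0.4665 I₀.
Ratio = 0.4665 / 0.2587 = 1.803.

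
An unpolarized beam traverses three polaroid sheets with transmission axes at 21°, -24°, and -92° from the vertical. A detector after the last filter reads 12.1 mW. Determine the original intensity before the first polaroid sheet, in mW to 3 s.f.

I₀ ≈ 345 mW

Unpolarized light through the first polarizer → I₁ = ½ I₀, now polarized at 21°.
I₂ = I₁ cos²(-24° − 21°) = 0.5 I₀ · cos²(45°) = 0.25 I₀.
I₃ = I₂ cos²(-92° + 24°) = 0.25 I₀ · cos²(68°) = 0.03508 I₀.
So 12.1 mW = 0.03508 I₀, giving I₀ = 12.1/0.03508 = 344.9 mW.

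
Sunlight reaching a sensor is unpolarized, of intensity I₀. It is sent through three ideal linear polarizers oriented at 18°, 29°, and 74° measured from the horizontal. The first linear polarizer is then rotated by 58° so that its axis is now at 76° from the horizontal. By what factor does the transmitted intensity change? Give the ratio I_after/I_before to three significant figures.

I_new/I_old ≈ 0.483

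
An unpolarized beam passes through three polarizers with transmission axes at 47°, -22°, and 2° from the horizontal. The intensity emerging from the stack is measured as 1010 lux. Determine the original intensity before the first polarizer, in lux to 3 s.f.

I₀ ≈ 1.88e4 lux

Unpolarized light through the first polarizer → I₁ = ½ I₀, now polarized at 47°.
I₂ = I₁ cos²(-22° − 47°) = 0.5 I₀ · cos²(69°) = 0.06421 I₀.
I₃ = I₂ cos²(2° + 22°) = 0.06421 I₀ · cos²(24°) = 0.05359 I₀.
So 1010 lux = 0.05359 I₀, giving I₀ = 1010/0.05359 = 1.885e+04 lux.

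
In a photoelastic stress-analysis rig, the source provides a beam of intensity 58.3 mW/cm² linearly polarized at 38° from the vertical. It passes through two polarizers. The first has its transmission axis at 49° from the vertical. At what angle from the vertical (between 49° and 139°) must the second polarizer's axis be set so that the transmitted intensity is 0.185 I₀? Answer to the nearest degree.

I₁ = I₀ cos²(49° − 38°) = I₀ cos²(11°) = 0.9636 I₀.
Need I₂/I₀ = 0.185, so cos²(θ − 49°) = 0.185 / 0.9636 = 0.192.
θ − 49° = arccos(√0.192) = 64.0°, giving θ ≈ 49 + 64.0 = 113.0°.

θ ≈ 113°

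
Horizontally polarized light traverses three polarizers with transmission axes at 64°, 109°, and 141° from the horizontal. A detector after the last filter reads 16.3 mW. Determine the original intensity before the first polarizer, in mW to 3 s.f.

By Malus's law, I₁ = I₀ cos²(64° − 0°) = I₀ cos²(64°) = 0.1922 I₀.
I₂ = I₁ cos²(109° − 64°) = 0.1922 I₀ · cos²(45°) = 0.09608 I₀.
I₃ = I₂ cos²(141° − 109°) = 0.09608 I₀ · cos²(32°) = 0.0691 I₀.
So 16.3 mW = 0.0691 I₀, giving I₀ = 16.3/0.0691 = 235.9 mW.

I₀ ≈ 236 mW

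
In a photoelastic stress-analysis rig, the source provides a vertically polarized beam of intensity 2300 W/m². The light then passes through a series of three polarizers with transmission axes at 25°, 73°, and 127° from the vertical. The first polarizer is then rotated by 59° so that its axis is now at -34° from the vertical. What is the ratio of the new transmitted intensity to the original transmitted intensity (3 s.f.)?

I_new/I_old ≈ 0.160

Before rotation:
By Malus's law, I₁ = I₀ cos²(25° − 0°) = I₀ cos²(25°) = 0.8214 I₀.
I₂ = I₁ cos²(73° − 25°) = 0.8214 I₀ · cos²(48°) = 0.3678 I₀.
I₃ = I₂ cos²(127° − 73°) = 0.3678 I₀ · cos²(54°) = 0.1271 I₀.
After rotation:
I₁ = I₀ cos²(-34° − 0°) = I₀ cos²(34°) = 0.6873 I₀.
Angle between axes 1 and 2: 73°. I₂ = 0.6873 I₀ · cos²(73°) = 0.05875 I₀.
I₃ = I₂ cos²(127° − 73°) = 0.05875 I₀ · cos²(54°) = 0.0203 I₀.
Ratio = 0.0203 / 0.1271 = 0.1598.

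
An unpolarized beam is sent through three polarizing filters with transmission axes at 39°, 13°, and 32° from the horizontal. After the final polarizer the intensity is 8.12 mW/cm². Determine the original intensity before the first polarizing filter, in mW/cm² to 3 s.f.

Unpolarized light through the first polarizer → I₁ = ½ I₀, now polarized at 39°.
I₂ = I₁ cos²(13° − 39°) = 0.5 I₀ · cos²(26°) = 0.4039 I₀.
I₃ = I₂ cos²(32° − 13°) = 0.4039 I₀ · cos²(19°) = 0.3611 I₀.
So 8.12 mW/cm² = 0.3611 I₀, giving I₀ = 8.12/0.3611 = 22.49 mW/cm².

I₀ ≈ 22.5 mW/cm²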